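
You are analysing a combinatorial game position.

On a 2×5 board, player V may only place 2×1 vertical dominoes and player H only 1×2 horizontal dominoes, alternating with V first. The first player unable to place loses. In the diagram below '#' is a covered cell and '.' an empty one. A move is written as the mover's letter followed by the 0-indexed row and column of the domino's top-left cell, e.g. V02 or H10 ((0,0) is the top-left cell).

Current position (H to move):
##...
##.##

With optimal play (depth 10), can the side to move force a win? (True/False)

[##.../##.##] H move#1: H02:+1/####./##.##*, H03:-1/##.##/##.##
[####./##.##] end (terminal -1, V#2); searched ##.../##.## to 10

H winning at [##.../##.##]: True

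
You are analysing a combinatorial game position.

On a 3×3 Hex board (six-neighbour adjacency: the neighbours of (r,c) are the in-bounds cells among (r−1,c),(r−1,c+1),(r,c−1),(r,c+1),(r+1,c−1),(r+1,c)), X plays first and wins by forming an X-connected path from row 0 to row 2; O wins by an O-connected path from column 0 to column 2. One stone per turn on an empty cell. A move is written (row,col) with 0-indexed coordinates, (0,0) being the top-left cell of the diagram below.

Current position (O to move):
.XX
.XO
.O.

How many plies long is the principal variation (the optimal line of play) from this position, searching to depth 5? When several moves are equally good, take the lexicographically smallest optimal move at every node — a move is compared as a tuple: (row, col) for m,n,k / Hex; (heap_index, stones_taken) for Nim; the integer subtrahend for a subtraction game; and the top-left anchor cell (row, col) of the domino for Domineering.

PV length from [.XX/.XO/.O.]: 1 ply

[.XX/.XO/.O.] O move#1: (0,0):-1/OXX/.XO/.O., (1,0):-1/.XX/OXO/.O., (2,0):+1/.XX/.XO/OO.*, (2,2):-1/.XX/.XO/.OO
[.XX/.XO/OO.] end (terminal -1, X#2); searched .XX/.XO/.O. to 5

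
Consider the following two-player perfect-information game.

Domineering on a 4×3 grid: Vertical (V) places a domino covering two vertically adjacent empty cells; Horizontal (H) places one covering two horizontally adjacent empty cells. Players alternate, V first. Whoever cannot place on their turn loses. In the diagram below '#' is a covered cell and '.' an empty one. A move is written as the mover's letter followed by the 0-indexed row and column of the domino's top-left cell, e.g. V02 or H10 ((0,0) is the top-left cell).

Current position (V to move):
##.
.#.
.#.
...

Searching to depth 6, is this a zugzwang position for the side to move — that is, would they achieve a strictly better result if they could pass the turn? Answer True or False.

zugzwang(##./.#./.#./..., V) = False

[##./.#./.#./...] V move#1: V02:+1/###/.##/.#./...*, V10:+1/##./##./##./..., V12:+1/##./.##/.##/..., V20:+1/##./.#./##./#.., V22:+1/##./.#./.##/..#
[###/.##/.#./...] H move#2: H30:-1/###/.##/.#./##.*, H31:-1/###/.##/.#./.##
[###/.##/.#./##.] V move#3: V10:+1/###/###/##./##.*, V22:+1/###/.##/.##/###
[###/###/##./##.] end (terminal -1, H#4); searched ##./.#./.#./... to 6
pass branch (H moves first from the same position):
  | [##./.#./.#./...] H move#1: H30:-1/##./.#./.#./##.*, H31:-1/##./.#./.#./.##
  | [##./.#./.#./##.] V move#2: V02:+1/###/.##/.#./##.*, V10:+1/##./##./##./##., V12:+1/##./.##/.##/##., V22:+1/##./.#./.##/###
  | [###/.##/.#./##.] end (terminal -1, H#3); searched ##./.#./.#./... to 6
V moving scores +1; V passing scores +1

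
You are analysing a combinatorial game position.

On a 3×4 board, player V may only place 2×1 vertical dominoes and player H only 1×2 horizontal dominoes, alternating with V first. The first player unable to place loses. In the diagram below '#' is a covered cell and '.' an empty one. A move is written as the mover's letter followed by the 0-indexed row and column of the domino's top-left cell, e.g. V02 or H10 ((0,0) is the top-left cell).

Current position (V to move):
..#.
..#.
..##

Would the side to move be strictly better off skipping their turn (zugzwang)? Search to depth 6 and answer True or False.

zugzwang(..#./..#./..##, V) = False

ply 1, V at ..#./..#./..## | V00=+1→#.#./#.#./..##*; V01=+1→.##./.##./..##; V03=-1→..##/..##/..##; V10=+1→..#./#.#./#.##; V11=+1→..#./.##./.###
ply 2, H at #.#./#.#./..## | H20=-1→#.#./#.#./####*
ply 3, V at #.#./#.#./#### | V01=+1→###./###./####*; V03=+1→#.##/#.##/####
ply 4: ###./###./#### is terminal -1 (H); from ..#./..#./..## depth 6
suppose V passes — search the same position with H to move:
pass> ply 1, H at ..#./..#./..## | H00=-1→###./..#./..##; H10=+1→..#./###./..##*; H20=-1→..#./..#./####
pass> ply 2, V at ..#./###./..## | V03=-1→..##/####/..##*
pass> ply 3, H at ..##/####/..## | H00=+1→####/####/..##*; H20=+1→..##/####/####
pass> ply 4: ####/####/..## is terminal -1 (V); from ..#./..#./..## depth 6
for V: play +1, pass -1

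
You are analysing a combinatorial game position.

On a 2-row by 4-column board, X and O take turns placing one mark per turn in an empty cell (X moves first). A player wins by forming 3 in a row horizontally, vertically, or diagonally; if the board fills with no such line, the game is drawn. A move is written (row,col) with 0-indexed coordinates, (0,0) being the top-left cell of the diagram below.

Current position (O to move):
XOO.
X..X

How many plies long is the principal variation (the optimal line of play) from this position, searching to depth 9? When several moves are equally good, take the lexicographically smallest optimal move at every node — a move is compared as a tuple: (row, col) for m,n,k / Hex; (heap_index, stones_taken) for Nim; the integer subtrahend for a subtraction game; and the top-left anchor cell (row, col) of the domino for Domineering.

PV length from [XOO./X..X]: 1 ply

ply 1, O at XOO./X..X | (0,3)=+1→XOOO/X..X*; (1,1)=+0→XOO./XO.X; (1,2)=+0→XOO./X.OX
ply 2: XOOO/X..X is terminal -1 (X); from XOO./X..X depth 9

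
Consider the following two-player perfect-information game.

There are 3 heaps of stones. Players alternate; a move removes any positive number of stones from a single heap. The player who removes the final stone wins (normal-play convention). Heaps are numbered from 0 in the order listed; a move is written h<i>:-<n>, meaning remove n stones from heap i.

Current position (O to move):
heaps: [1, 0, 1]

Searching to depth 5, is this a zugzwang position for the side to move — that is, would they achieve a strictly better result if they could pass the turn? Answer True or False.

zugzwang((1,0,1), O) = True

p1 O@[(1,0,1)]: h0:-1[(0,0,1)]-1* h2:-1[(1,0,0)]-1
p2 X@[(0,0,1)]: h2:-1[(0,0,0)]+1*
p3 O@[(0,0,0)] terminal -1; root [(1,0,1)] d5
pass branch (X moves first from the same position):
  | p1 X@[(1,0,1)]: h0:-1[(0,0,1)]-1* h2:-1[(1,0,0)]-1
  | p2 O@[(0,0,1)]: h2:-1[(0,0,0)]+1*
  | p3 X@[(0,0,0)] terminal -1; root [(1,0,1)] d5
O moving scores -1; O passing scores +1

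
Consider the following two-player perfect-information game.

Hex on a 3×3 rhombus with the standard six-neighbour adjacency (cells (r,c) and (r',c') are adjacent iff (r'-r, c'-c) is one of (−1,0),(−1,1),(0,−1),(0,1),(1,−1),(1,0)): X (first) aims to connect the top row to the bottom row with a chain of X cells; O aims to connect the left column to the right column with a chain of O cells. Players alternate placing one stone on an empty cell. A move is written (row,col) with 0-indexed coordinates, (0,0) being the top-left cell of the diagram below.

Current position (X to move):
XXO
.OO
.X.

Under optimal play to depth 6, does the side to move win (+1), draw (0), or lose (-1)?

[XXO/.OO/.X.] X move#1: (1,0):-1/XXO/XOO/.X.*, (2,0):-1/XXO/.OO/XX., (2,2):-1/XXO/.OO/.XX
[XXO/XOO/.X.] O move#2: (2,0):+1/XXO/XOO/OX.*, (2,2):-1/XXO/XOO/.XO
[XXO/XOO/OX.] end (terminal -1, X#3); searched XXO/.OO/.X. to 6

value(XXO/.OO/.X., X) = -1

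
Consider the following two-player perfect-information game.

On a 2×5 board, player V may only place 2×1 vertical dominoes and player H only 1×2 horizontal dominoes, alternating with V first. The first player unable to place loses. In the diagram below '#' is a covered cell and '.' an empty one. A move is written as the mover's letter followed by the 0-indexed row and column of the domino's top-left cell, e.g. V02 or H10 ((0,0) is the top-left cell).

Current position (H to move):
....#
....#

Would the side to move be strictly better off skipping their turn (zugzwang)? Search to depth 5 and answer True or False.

zugzwang(....#/....#, H) = False

[....#/....#] H move#1: H00:-1/##..#/....#, H01:+1/.##.#/....#*, H02:-1/..###/....#, H10:-1/....#/##..#, H11:+1/....#/.##.#, H12:-1/....#/..###
[.##.#/....#] V move#2: V00:-1/###.#/#...#*, V03:-1/.####/...##
[###.#/#...#] H move#3: H11:-1/###.#/###.#, H12:+1/###.#/#.###*
[###.#/#.###] end (terminal -1, V#4); searched ....#/....# to 5
if H skipped the turn, V would face:
~ [....#/....#] V move#1: V00:-1/#...#/#...#*, V01:-1/.#..#/.#..#, V02:-1/..#.#/..#.#, V03:-1/...##/...##
~ [#...#/#...#] H move#2: H01:+1/###.#/#...#*, H02:+1/#.###/#...#, H11:+1/#...#/###.#, H12:+1/#...#/#.###
~ [###.#/#...#] V move#3: V03:-1/#####/#..##*
~ [#####/#..##] H move#4: H11:+1/#####/#####*
~ [#####/#####] end (terminal -1, V#5); searched ....#/....# to 5
compare (H): move=+1 vs pass=+1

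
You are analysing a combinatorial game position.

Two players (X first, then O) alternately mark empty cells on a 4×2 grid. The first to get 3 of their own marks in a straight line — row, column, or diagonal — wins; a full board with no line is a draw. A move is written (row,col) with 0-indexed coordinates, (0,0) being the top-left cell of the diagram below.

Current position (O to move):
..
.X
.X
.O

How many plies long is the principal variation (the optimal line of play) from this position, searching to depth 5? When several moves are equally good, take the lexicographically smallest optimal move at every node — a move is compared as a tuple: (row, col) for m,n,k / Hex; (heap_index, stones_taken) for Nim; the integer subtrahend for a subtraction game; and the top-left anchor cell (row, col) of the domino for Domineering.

PV length from [../.X/.X/.O]: 5 plies

p1 O@[../.X/.X/.O]: (0,0)[O./.X/.X/.O]-1 (0,1)[.O/.X/.X/.O]+0* (1,0)[../OX/.X/.O]-1 (2,0)[../.X/OX/.O]-1 (3,0)[../.X/.X/OO]-1
p2 X@[.O/.X/.X/.O]: (0,0)[XO/.X/.X/.O]+0* (1,0)[.O/XX/.X/.O]+0 (2,0)[.O/.X/XX/.O]+0 (3,0)[.O/.X/.X/XO]+0
p3 O@[XO/.X/.X/.O]: (1,0)[XO/OX/.X/.O]+0* (2,0)[XO/.X/OX/.O]+0 (3,0)[XO/.X/.X/OO]+0
p4 X@[XO/OX/.X/.O]: (2,0)[XO/OX/XX/.O]+0* (3,0)[XO/OX/.X/XO]+0
p5 O@[XO/OX/XX/.O]: (3,0)[XO/OX/XX/OO]+0*
p6 X@[XO/OX/XX/OO] terminal +0; root [../.X/.X/.O] d5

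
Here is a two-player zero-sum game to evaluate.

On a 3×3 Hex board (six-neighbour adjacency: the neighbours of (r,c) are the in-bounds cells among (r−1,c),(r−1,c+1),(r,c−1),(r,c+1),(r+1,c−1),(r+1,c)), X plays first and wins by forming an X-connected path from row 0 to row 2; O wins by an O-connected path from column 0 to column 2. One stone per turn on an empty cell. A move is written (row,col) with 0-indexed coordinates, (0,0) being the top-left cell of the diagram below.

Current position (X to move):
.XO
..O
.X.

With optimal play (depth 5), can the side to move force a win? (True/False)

X winning at [.XO/..O/.X.]: True

ply 1, X at .XO/..O/.X. | (0,0)=-1→XXO/..O/.X.; (1,0)=+1→.XO/X.O/.X.*; (1,1)=+1→.XO/.XO/.X.; (2,0)=+1→.XO/..O/XX.; (2,2)=-1→.XO/..O/.XX
ply 2, O at .XO/X.O/.X. | (0,0)=-1→OXO/X.O/.X.*; (1,1)=-1→.XO/XOO/.X.; (2,0)=-1→.XO/X.O/OX.; (2,2)=-1→.XO/X.O/.XO
ply 3, X at OXO/X.O/.X. | (1,1)=+1→OXO/XXO/.X.*; (2,0)=+1→OXO/X.O/XX.; (2,2)=+1→OXO/X.O/.XX
ply 4: OXO/XXO/.X. is terminal -1 (O); from .XO/..O/.X. depth 5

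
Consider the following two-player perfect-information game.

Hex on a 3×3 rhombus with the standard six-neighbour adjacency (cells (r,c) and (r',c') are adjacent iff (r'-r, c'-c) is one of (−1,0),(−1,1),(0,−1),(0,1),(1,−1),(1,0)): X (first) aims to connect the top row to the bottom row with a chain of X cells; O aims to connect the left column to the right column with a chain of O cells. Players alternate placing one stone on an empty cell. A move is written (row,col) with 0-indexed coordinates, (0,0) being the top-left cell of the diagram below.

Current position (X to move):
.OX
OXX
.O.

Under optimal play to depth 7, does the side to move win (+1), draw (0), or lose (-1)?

[.OX/OXX/.O.] X move#1: (0,0):+1/XOX/OXX/.O.*, (2,0):+1/.OX/OXX/XO., (2,2):+1/.OX/OXX/.OX
[XOX/OXX/.O.] O move#2: (2,0):-1/XOX/OXX/OO.*, (2,2):-1/XOX/OXX/.OO
[XOX/OXX/OO.] X move#3: (2,2):+1/XOX/OXX/OOX*
[XOX/OXX/OOX] end (terminal -1, O#4); searched .OX/OXX/.O. to 7

value(.OX/OXX/.O., X) = +1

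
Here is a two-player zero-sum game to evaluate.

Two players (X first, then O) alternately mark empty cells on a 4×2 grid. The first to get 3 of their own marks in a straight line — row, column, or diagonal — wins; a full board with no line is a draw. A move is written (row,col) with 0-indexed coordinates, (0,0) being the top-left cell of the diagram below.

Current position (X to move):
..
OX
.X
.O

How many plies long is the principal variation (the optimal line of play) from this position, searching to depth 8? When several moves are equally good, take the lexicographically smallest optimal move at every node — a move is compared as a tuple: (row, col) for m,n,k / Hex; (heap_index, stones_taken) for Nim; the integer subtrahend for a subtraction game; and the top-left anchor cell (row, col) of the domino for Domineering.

ply 1, X at ../OX/.X/.O | (0,0)=+0→X./OX/.X/.O; (0,1)=+1→.X/OX/.X/.O*; (2,0)=+0→../OX/XX/.O; (3,0)=+0→../OX/.X/XO
ply 2: .X/OX/.X/.O is terminal -1 (O); from ../OX/.X/.O depth 8

PV length from [../OX/.X/.O]: 1 ply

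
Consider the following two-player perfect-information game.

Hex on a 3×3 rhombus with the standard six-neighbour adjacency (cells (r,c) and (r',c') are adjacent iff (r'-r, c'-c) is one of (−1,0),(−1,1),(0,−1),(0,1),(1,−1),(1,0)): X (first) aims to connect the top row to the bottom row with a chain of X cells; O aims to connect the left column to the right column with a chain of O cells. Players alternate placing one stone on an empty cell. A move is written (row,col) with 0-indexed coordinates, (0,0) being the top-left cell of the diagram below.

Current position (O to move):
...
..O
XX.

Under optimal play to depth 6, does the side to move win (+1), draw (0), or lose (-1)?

value(.../..O/XX., O) = +1

[.../..O/XX.] O move#1: (0,0):-1/O../..O/XX., (0,1):+1/.O./..O/XX.*, (0,2):-1/..O/..O/XX., (1,0):-1/.../O.O/XX., (1,1):-1/.../.OO/XX., (2,2):-1/.../..O/XXO
[.O./..O/XX.] X move#2: (0,0):-1/XO./..O/XX.*, (0,2):-1/.OX/..O/XX., (1,0):-1/.O./X.O/XX., (1,1):-1/.O./.XO/XX., (2,2):-1/.O./..O/XXX
[XO./..O/XX.] O move#3: (0,2):-1/XOO/..O/XX., (1,0):+1/XO./O.O/XX.*, (1,1):-1/XO./.OO/XX., (2,2):-1/XO./..O/XXO
[XO./O.O/XX.] X move#4: (0,2):-1/XOX/O.O/XX.*, (1,1):-1/XO./OXO/XX., (2,2):-1/XO./O.O/XXX
[XOX/O.O/XX.] O move#5: (1,1):+1/XOX/OOO/XX.*, (2,2):-1/XOX/O.O/XXO
[XOX/OOO/XX.] end (terminal -1, X#6); searched .../..O/XX. to 6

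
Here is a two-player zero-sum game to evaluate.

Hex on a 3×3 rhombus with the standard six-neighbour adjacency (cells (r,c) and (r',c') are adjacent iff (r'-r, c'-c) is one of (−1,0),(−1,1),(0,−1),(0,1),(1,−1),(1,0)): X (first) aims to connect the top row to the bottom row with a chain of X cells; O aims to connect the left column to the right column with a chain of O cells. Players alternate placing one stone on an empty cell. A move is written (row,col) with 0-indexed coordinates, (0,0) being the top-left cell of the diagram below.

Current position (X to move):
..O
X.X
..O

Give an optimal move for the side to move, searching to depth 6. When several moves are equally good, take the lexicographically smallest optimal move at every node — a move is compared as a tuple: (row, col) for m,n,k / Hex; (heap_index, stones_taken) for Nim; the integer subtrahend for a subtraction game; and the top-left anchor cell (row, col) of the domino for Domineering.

X's best at [..O/X.X/..O]: (1,1)

p1 X@[..O/X.X/..O]: (0,0)[X.O/X.X/..O]-1 (0,1)[.XO/X.X/..O]-1 (1,1)[..O/XXX/..O]+1* (2,0)[..O/X.X/X.O]+1 (2,1)[..O/X.X/.XO]+1
p2 O@[..O/XXX/..O]: (0,0)[O.O/XXX/..O]-1* (0,1)[.OO/XXX/..O]-1 (2,0)[..O/XXX/O.O]-1 (2,1)[..O/XXX/.OO]-1
p3 X@[O.O/XXX/..O]: (0,1)[OXO/XXX/..O]+1* (2,0)[O.O/XXX/X.O]-1 (2,1)[O.O/XXX/.XO]-1
p4 O@[OXO/XXX/..O]: (2,0)[OXO/XXX/O.O]-1* (2,1)[OXO/XXX/.OO]-1
p5 X@[OXO/XXX/O.O]: (2,1)[OXO/XXX/OXO]+1*
p6 O@[OXO/XXX/OXO] terminal -1; root [..O/X.X/..O] d6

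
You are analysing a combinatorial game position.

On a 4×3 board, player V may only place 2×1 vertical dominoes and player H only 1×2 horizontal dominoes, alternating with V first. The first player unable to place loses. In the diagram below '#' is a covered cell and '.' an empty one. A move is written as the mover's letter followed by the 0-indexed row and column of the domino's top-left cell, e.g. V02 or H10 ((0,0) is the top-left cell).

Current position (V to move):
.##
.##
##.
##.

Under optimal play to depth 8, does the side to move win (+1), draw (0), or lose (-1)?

value(.##/.##/##./##., V) = +1

ply 1, V at .##/.##/##./##. | V00=+1→###/###/##./##.*; V22=+1→.##/.##/###/###
ply 2: ###/###/##./##. is terminal -1 (H); from .##/.##/##./##. depth 8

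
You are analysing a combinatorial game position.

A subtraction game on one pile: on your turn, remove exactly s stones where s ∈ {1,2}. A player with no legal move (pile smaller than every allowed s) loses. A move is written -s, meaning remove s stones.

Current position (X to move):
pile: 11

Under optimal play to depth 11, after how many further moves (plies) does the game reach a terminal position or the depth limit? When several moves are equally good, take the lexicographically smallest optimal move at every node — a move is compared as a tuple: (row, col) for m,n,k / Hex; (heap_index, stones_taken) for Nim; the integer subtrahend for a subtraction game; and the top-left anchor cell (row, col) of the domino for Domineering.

p1 X@[11]: -1[10]-1 -2[9]+1*
p2 O@[9]: -1[8]-1* -2[7]-1
p3 X@[8]: -1[7]-1 -2[6]+1*
p4 O@[6]: -1[5]-1* -2[4]-1
p5 X@[5]: -1[4]-1 -2[3]+1*
p6 O@[3]: -1[2]-1* -2[1]-1
p7 X@[2]: -1[1]-1 -2[0]+1*
p8 O@[0] terminal -1; root [11] d11

PV length from [11]: 7 plies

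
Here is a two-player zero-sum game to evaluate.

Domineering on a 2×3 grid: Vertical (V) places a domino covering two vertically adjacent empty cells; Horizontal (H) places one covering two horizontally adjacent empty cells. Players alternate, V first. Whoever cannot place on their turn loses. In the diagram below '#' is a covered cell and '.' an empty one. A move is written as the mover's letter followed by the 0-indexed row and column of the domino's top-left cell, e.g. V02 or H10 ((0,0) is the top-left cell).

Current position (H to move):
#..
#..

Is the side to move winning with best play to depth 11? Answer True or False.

H winning at [#../#..]: True

p1 H@[#../#..]: H01[###/#..]+1* H11[#../###]+1
p2 V@[###/#..] terminal -1; root [#../#..] d11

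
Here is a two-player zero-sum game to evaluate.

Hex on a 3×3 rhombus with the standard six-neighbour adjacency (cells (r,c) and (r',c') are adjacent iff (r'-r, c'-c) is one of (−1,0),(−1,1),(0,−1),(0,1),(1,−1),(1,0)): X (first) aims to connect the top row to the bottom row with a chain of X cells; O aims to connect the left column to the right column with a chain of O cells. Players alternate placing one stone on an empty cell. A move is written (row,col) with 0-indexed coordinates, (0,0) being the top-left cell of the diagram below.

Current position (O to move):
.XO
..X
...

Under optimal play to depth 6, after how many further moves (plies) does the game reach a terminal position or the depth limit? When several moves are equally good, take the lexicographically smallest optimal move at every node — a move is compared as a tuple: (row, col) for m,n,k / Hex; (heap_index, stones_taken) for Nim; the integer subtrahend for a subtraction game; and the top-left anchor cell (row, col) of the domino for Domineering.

PV length from [.XO/..X/...]: 3 plies

p1 O@[.XO/..X/...]: (0,0)[OXO/..X/...]-1 (1,0)[.XO/O.X/...]-1 (1,1)[.XO/.OX/...]+1* (2,0)[.XO/..X/O..]-1 (2,1)[.XO/..X/.O.]-1 (2,2)[.XO/..X/..O]-1
p2 X@[.XO/.OX/...]: (0,0)[XXO/.OX/...]-1* (1,0)[.XO/XOX/...]-1 (2,0)[.XO/.OX/X..]-1 (2,1)[.XO/.OX/.X.]-1 (2,2)[.XO/.OX/..X]-1
p3 O@[XXO/.OX/...]: (1,0)[XXO/OOX/...]+1* (2,0)[XXO/.OX/O..]+1 (2,1)[XXO/.OX/.O.]+1 (2,2)[XXO/.OX/..O]+1
p4 X@[XXO/OOX/...] terminal -1; root [.XO/..X/...] d6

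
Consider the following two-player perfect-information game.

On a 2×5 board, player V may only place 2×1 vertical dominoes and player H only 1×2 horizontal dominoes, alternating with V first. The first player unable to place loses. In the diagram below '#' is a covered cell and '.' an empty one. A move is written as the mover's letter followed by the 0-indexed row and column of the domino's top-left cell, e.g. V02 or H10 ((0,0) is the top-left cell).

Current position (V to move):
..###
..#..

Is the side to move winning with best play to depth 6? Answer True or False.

[..###/..#..] V move#1: V00:+1/#.###/#.#..*, V01:+1/.####/.##..
[#.###/#.#..] H move#2: H13:-1/#.###/#.###*
[#.###/#.###] V move#3: V01:+1/#####/#####*
[#####/#####] end (terminal -1, H#4); searched ..###/..#.. to 6

V winning at [..###/..#..]: True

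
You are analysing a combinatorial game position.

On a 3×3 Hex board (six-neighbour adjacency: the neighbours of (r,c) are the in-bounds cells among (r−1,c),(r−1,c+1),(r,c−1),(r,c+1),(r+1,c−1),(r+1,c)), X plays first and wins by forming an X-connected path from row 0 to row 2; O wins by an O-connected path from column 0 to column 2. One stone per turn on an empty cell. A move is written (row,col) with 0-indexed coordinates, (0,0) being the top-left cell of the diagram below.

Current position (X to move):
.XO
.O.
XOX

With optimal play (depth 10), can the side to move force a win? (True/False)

X winning at [.XO/.O./XOX]: True

ply 1, X at .XO/.O./XOX | (0,0)=-1→XXO/.O./XOX; (1,0)=+1→.XO/XO./XOX*; (1,2)=-1→.XO/.OX/XOX
ply 2: .XO/XO./XOX is terminal -1 (O); from .XO/.O./XOX depth 10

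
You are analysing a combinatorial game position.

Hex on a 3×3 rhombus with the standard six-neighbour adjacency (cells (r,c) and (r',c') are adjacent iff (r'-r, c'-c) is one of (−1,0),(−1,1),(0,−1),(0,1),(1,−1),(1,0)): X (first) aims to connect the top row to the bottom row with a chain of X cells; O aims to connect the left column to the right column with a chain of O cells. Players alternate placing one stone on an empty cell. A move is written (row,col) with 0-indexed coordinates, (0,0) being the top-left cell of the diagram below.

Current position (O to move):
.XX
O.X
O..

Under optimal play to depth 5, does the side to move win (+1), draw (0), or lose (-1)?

[.XX/O.X/O..] O move#1: (0,0):-1/OXX/O.X/O..*, (1,1):-1/.XX/OOX/O.., (2,1):-1/.XX/O.X/OO., (2,2):-1/.XX/O.X/O.O
[OXX/O.X/O..] X move#2: (1,1):+1/OXX/OXX/O..*, (2,1):+1/OXX/O.X/OX., (2,2):+1/OXX/O.X/O.X
[OXX/OXX/O..] O move#3: (2,1):-1/OXX/OXX/OO.*, (2,2):-1/OXX/OXX/O.O
[OXX/OXX/OO.] X move#4: (2,2):+1/OXX/OXX/OOX*
[OXX/OXX/OOX] end (terminal -1, O#5); searched .XX/O.X/O.. to 5

value(.XX/O.X/O.., O) = -1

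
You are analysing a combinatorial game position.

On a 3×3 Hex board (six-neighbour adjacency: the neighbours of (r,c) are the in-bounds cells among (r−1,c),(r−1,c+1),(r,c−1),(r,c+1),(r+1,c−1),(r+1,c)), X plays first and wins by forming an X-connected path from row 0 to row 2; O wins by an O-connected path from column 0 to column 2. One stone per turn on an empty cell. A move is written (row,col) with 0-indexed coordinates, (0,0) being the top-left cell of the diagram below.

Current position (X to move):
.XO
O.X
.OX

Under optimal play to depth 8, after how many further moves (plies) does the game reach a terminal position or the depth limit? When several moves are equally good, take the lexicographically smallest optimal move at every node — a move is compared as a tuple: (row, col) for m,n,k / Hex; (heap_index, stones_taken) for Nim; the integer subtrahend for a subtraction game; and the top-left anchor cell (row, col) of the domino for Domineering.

PV length from [.XO/O.X/.OX]: 1 ply

ply 1, X at .XO/O.X/.OX | (0,0)=-1→XXO/O.X/.OX; (1,1)=+1→.XO/OXX/.OX*; (2,0)=-1→.XO/O.X/XOX
ply 2: .XO/OXX/.OX is terminal -1 (O); from .XO/O.X/.OX depth 8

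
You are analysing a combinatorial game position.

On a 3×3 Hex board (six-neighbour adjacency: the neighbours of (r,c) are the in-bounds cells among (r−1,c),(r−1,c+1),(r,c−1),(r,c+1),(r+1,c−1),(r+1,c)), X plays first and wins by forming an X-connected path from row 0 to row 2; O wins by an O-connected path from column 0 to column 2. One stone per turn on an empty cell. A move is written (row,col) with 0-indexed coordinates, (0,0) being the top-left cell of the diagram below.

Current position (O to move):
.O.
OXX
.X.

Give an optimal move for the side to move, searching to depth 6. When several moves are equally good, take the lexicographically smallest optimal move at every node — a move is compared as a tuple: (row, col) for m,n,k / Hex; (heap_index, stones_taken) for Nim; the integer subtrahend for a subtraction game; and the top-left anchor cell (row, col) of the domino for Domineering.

O's best at [.O./OXX/.X.]: (0,2)

p1 O@[.O./OXX/.X.]: (0,0)[OO./OXX/.X.]-1 (0,2)[.OO/OXX/.X.]+1* (2,0)[.O./OXX/OX.]-1 (2,2)[.O./OXX/.XO]-1
p2 X@[.OO/OXX/.X.] terminal -1; root [.O./OXX/.X.] d6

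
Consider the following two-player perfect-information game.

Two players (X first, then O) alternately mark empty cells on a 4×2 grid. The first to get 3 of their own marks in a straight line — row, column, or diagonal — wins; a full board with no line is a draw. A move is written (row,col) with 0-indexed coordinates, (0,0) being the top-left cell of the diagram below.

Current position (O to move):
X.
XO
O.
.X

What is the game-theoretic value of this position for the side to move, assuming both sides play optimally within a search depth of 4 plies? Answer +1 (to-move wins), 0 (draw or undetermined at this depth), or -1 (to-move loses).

[X./XO/O./.X] O move#1: (0,1):+0/XO/XO/O./.X*, (2,1):+0/X./XO/OO/.X, (3,0):+0/X./XO/O./OX
[XO/XO/O./.X] X move#2: (2,1):+0/XO/XO/OX/.X*, (3,0):-1/XO/XO/O./XX
[XO/XO/OX/.X] O move#3: (3,0):+0/XO/XO/OX/OX*
[XO/XO/OX/OX] end (terminal +0, X#4); searched X./XO/O./.X to 4

value(X./XO/O./.X, O) = 0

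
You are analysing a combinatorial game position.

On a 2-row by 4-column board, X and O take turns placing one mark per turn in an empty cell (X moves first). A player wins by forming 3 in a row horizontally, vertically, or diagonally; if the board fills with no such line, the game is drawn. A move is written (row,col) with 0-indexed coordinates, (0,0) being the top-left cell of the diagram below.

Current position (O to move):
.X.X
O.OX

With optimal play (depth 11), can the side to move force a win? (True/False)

p1 O@[.X.X/O.OX]: (0,0)[OX.X/O.OX]-1 (0,2)[.XOX/O.OX]+0 (1,1)[.X.X/OOOX]+1*
p2 X@[.X.X/OOOX] terminal -1; root [.X.X/O.OX] d11

O winning at [.X.X/O.OX]: True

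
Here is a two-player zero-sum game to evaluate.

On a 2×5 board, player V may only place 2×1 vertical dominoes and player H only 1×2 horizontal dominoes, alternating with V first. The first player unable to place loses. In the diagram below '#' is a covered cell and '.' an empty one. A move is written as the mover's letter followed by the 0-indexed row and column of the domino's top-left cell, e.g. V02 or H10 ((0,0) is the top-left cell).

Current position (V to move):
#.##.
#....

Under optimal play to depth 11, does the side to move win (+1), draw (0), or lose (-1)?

value(#.##./#...., V) = -1

p1 V@[#.##./#....]: V01[####./##...]-1* V04[#.###/#...#]-1
p2 H@[####./##...]: H12[####./####.]-1 H13[####./##.##]+1*
p3 V@[####./##.##] terminal -1; root [#.##./#....] d11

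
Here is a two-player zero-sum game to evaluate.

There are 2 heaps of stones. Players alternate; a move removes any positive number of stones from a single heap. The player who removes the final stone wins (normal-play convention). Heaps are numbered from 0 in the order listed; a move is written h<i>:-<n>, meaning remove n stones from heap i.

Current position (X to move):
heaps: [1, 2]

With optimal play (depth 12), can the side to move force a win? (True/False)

ply 1, X at (1,2) | h0:-1=-1→(0,2); h1:-1=+1→(1,1)*; h1:-2=-1→(1,0)
ply 2, O at (1,1) | h0:-1=-1→(0,1)*; h1:-1=-1→(1,0)
ply 3, X at (0,1) | h1:-1=+1→(0,0)*
ply 4: (0,0) is terminal -1 (O); from (1,2) depth 12

X winning at [(1,2)]: True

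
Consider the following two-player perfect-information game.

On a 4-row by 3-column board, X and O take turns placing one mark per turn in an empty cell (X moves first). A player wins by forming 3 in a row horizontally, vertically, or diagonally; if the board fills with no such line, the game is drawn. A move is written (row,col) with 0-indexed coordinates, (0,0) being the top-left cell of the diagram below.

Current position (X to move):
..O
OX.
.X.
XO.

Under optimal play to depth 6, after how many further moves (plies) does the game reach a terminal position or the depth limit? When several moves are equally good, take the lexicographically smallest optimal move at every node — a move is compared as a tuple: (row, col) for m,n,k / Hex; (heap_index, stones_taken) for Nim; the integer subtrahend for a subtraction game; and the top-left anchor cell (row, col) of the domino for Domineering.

[..O/OX./.X./XO.] X move#1: (0,0):+1/X.O/OX./.X./XO.*, (0,1):+1/.XO/OX./.X./XO., (1,2):+1/..O/OXX/.X./XO., (2,0):+1/..O/OX./XX./XO., (2,2):+1/..O/OX./.XX/XO., (3,2):+1/..O/OX./.X./XOX
[X.O/OX./.X./XO.] O move#2: (0,1):-1/XOO/OX./.X./XO.*, (1,2):-1/X.O/OXO/.X./XO., (2,0):-1/X.O/OX./OX./XO., (2,2):-1/X.O/OX./.XO/XO., (3,2):-1/X.O/OX./.X./XOO
[XOO/OX./.X./XO.] X move#3: (1,2):+1/XOO/OXX/.X./XO.*, (2,0):+1/XOO/OX./XX./XO., (2,2):+1/XOO/OX./.XX/XO., (3,2):+1/XOO/OX./.X./XOX
[XOO/OXX/.X./XO.] end (terminal -1, O#4); searched ..O/OX./.X./XO. to 6

PV length from [..O/OX./.X./XO.]: 3 plies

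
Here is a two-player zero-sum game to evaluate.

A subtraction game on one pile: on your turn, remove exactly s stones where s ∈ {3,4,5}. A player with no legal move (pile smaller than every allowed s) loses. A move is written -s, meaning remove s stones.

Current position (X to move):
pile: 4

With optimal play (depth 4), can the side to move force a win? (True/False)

[4] X move#1: -3:+1/1*, -4:+1/0
[1] end (terminal -1, O#2); searched 4 to 4

X winning at [4]: True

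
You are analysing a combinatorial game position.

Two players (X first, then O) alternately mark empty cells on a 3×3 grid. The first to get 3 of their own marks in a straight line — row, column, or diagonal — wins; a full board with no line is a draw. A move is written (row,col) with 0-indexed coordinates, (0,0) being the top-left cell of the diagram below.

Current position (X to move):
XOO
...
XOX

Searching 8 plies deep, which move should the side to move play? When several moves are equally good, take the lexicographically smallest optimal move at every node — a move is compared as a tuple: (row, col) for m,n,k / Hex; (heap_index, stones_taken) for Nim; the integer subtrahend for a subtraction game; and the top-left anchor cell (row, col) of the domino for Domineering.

p1 X@[XOO/.../XOX]: (1,0)[XOO/X../XOX]+1* (1,1)[XOO/.X./XOX]+1 (1,2)[XOO/..X/XOX]-1
p2 O@[XOO/X../XOX] terminal -1; root [XOO/.../XOX] d8

X's best at [XOO/.../XOX]: (1,0)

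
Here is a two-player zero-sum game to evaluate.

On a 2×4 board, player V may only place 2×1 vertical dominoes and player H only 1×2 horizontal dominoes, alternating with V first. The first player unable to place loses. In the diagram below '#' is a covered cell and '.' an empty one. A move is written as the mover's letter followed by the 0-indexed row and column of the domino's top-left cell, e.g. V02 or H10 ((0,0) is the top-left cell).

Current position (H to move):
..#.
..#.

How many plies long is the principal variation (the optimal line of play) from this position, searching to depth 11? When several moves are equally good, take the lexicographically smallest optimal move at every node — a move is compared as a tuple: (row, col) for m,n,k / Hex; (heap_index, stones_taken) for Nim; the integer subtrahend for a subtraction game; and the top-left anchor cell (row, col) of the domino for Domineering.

PV length from [..#./..#.]: 3 plies

[..#./..#.] H move#1: H00:+1/###./..#.*, H10:+1/..#./###.
[###./..#.] V move#2: V03:-1/####/..##*
[####/..##] H move#3: H10:+1/####/####*
[####/####] end (terminal -1, V#4); searched ..#./..#. to 11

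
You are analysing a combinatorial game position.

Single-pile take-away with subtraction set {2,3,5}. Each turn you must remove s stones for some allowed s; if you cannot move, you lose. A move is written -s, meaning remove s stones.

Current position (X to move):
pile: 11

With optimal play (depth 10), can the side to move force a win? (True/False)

ply 1, X at 11 | -2=-1→9; -3=+1→8*; -5=-1→6
ply 2, O at 8 | -2=-1→6*; -3=-1→5; -5=-1→3
ply 3, X at 6 | -2=-1→4; -3=-1→3; -5=+1→1*
ply 4: 1 is terminal -1 (O); from 11 depth 10

X winning at [11]: True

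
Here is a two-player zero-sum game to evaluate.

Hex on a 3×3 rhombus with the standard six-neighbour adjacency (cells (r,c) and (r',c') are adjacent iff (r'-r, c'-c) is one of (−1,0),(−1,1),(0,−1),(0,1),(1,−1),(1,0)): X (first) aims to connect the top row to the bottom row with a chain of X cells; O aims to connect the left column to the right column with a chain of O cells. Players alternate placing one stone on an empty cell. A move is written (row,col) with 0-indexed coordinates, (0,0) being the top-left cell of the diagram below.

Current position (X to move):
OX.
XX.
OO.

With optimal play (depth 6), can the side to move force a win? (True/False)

p1 X@[OX./XX./OO.]: (0,2)[OXX/XX./OO.]-1* (1,2)[OX./XXX/OO.]-1 (2,2)[OX./XX./OOX]-1
p2 O@[OXX/XX./OO.]: (1,2)[OXX/XXO/OO.]+1* (2,2)[OXX/XX./OOO]+1
p3 X@[OXX/XXO/OO.] terminal -1; root [OX./XX./OO.] d6

X winning at [OX./XX./OO.]: False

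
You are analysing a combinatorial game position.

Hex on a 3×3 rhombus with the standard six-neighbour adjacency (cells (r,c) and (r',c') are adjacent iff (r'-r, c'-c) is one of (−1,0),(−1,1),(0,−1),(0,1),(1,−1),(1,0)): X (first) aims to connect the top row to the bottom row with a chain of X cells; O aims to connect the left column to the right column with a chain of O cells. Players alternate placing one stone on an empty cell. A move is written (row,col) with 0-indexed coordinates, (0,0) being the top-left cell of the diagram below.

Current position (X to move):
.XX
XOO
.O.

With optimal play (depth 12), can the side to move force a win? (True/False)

p1 X@[.XX/XOO/.O.]: (0,0)[XXX/XOO/.O.]-1 (2,0)[.XX/XOO/XO.]+1* (2,2)[.XX/XOO/.OX]-1
p2 O@[.XX/XOO/XO.] terminal -1; root [.XX/XOO/.O.] d12

X winning at [.XX/XOO/.O.]: True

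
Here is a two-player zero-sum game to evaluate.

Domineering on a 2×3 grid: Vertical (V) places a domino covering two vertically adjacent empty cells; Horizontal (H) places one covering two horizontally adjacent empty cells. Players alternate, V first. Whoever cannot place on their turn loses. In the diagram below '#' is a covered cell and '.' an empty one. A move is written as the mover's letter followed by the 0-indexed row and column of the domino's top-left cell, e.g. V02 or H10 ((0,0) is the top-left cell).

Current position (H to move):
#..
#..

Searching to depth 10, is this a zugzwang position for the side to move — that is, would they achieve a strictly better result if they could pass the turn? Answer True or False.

zugzwang(#../#.., H) = False

[#../#..] H move#1: H01:+1/###/#..*, H11:+1/#../###
[###/#..] end (terminal -1, V#2); searched #../#.. to 10
pass branch (V moves first from the same position):
  | [#../#..] V move#1: V01:+1/##./##.*, V02:+1/#.#/#.#
  | [##./##.] end (terminal -1, H#2); searched #../#.. to 10
H moving scores +1; H passing scores -1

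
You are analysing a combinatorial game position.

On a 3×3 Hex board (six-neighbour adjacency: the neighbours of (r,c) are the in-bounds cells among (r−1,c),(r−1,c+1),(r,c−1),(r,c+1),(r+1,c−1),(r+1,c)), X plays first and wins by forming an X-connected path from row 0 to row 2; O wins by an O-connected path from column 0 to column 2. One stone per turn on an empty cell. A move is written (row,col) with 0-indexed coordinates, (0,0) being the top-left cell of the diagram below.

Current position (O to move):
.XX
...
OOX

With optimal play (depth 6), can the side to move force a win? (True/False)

[.XX/.../OOX] O move#1: (0,0):-1/OXX/.../OOX, (1,0):-1/.XX/O../OOX, (1,1):-1/.XX/.O./OOX, (1,2):+1/.XX/..O/OOX*
[.XX/..O/OOX] end (terminal -1, X#2); searched .XX/.../OOX to 6

O winning at [.XX/.../OOX]: True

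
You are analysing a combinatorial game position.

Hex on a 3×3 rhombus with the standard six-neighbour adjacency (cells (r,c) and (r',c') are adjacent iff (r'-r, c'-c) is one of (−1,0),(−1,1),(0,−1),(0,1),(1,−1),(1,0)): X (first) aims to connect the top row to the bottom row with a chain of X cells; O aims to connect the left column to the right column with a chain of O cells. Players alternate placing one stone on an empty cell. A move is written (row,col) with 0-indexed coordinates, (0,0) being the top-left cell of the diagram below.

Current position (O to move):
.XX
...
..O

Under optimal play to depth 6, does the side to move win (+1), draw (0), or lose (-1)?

p1 O@[.XX/.../..O]: (0,0)[OXX/.../..O]-1 (1,0)[.XX/O../..O]-1 (1,1)[.XX/.O./..O]+1* (1,2)[.XX/..O/..O]-1 (2,0)[.XX/.../O.O]-1 (2,1)[.XX/.../.OO]-1
p2 X@[.XX/.O./..O]: (0,0)[XXX/.O./..O]-1* (1,0)[.XX/XO./..O]-1 (1,2)[.XX/.OX/..O]-1 (2,0)[.XX/.O./X.O]-1 (2,1)[.XX/.O./.XO]-1
p3 O@[XXX/.O./..O]: (1,0)[XXX/OO./..O]+1* (1,2)[XXX/.OO/..O]+1 (2,0)[XXX/.O./O.O]+1 (2,1)[XXX/.O./.OO]+1
p4 X@[XXX/OO./..O]: (1,2)[XXX/OOX/..O]-1* (2,0)[XXX/OO./X.O]-1 (2,1)[XXX/OO./.XO]-1
p5 O@[XXX/OOX/..O]: (2,0)[XXX/OOX/O.O]-1 (2,1)[XXX/OOX/.OO]+1*
p6 X@[XXX/OOX/.OO] terminal -1; root [.XX/.../..O] d6

value(.XX/.../..O, O) = +1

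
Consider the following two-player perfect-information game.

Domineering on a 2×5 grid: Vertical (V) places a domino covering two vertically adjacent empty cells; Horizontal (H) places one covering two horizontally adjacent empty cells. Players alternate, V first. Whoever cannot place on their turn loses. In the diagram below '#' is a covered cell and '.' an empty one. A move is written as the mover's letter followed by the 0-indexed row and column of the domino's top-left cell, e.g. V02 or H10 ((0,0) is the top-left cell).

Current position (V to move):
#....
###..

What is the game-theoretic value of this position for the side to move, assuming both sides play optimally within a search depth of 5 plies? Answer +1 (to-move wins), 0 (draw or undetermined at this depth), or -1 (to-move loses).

value(#..../###.., V) = +1

p1 V@[#..../###..]: V03[#..#./####.]+1* V04[#...#/###.#]-1
p2 H@[#..#./####.]: H01[####./####.]-1*
p3 V@[####./####.]: V04[#####/#####]+1*
p4 H@[#####/#####] terminal -1; root [#..../###..] d5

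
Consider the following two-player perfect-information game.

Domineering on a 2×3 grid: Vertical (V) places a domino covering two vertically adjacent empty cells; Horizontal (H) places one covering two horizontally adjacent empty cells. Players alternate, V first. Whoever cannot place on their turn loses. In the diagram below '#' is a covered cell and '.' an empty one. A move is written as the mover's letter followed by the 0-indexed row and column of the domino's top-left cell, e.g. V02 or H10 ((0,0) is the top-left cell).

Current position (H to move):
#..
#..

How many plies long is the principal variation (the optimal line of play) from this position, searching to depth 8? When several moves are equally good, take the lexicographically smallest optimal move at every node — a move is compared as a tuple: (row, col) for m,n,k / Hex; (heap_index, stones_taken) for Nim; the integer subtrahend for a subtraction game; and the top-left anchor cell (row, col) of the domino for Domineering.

ply 1, H at #../#.. | H01=+1→###/#..*; H11=+1→#../###
ply 2: ###/#.. is terminal -1 (V); from #../#.. depth 8

PV length from [#../#..]: 1 ply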